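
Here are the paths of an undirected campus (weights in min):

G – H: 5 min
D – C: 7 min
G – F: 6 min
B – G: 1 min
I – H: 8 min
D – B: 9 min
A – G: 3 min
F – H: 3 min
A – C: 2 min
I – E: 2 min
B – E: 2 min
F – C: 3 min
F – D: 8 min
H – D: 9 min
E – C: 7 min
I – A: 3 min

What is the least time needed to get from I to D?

Shortest distances from I:
I: 0
E: 2  (via I)
A: 3  (via I)
B: 4  (via E)
C: 5  (via A)
G: 5  (via B)
F: 8  (via C)
H: 8  (via I)
D: 12  (via C)
Shortest route: I → A → C → D = 12 min.

12 min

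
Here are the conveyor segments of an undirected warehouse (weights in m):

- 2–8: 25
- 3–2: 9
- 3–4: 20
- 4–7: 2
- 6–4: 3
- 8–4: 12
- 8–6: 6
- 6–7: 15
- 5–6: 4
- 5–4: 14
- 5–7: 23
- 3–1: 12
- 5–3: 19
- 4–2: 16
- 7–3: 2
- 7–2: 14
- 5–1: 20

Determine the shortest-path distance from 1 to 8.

Settle nodes by increasing distance from 1:
1: 0
3: 12  (via 1)
7: 14  (via 3)
4: 16  (via 7)
6: 19  (via 4)
5: 20  (via 1)
2: 21  (via 3)
8: 25  (via 6)
Shortest route: 1 → 3 → 7 → 4 → 6 → 8 = 25 m.

25 m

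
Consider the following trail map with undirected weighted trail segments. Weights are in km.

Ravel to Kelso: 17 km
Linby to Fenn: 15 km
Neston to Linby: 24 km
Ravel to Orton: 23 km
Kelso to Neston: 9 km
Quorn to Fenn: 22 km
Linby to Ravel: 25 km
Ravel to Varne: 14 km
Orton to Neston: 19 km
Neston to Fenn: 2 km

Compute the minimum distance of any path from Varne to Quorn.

64 km

Running Dijkstra from Varne:
Varne: 0
Ravel: 14  (via Varne)
Kelso: 31  (via Ravel)
Orton: 37  (via Ravel)
Linby: 39  (via Ravel)
Neston: 40  (via Kelso)
Fenn: 42  (via Neston)
Quorn: 64  (via Fenn)
Shortest route: Varne → Ravel → Kelso → Neston → Fenn → Quorn = 64 km.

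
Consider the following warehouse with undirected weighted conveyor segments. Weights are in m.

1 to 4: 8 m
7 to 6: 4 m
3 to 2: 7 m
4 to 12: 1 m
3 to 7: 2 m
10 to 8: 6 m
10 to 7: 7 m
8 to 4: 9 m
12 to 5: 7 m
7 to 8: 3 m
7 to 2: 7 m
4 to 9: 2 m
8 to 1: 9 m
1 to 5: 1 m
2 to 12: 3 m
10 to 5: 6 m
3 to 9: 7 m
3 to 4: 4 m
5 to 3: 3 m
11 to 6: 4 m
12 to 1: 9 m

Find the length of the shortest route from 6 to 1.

10 m

Compare a few routes:
6–7–3–4–1: 4+2+4+8 = 18
6–7–10–5–1: 4+7+6+1 = 18
6–7–3–5–1: 4+2+3+1 = 10
6–7–8–1: 4+3+9 = 16
The minimum is 10 m via 6–7–3–5–1.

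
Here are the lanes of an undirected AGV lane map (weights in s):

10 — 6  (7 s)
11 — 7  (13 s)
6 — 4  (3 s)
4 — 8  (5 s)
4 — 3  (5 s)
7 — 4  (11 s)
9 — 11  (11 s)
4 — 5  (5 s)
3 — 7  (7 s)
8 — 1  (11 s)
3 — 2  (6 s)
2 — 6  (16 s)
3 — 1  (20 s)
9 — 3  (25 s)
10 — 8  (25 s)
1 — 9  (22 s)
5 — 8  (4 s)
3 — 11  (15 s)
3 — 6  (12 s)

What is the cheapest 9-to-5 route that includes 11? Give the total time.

36 s

Shortest 9→11: 9 → 11 = 11
Best 11 to 5: 11 → 3 → 4 → 5 costing 25
Total via 11: 11 + 25 = 36 s.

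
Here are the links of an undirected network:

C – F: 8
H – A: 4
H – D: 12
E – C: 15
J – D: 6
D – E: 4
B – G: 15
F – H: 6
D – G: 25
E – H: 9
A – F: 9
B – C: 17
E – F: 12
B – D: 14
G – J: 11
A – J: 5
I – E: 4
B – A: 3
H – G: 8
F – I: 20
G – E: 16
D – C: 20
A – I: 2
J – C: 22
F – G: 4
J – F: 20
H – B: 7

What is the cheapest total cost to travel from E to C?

Candidate routes:
E → C: 15 = 15
E → H → F → C: 9+6+8 = 23
E → F → C: 12+8 = 20
E → I → A → F → C: 4+2+9+8 = 23
Cheapest is E → C at 15.

15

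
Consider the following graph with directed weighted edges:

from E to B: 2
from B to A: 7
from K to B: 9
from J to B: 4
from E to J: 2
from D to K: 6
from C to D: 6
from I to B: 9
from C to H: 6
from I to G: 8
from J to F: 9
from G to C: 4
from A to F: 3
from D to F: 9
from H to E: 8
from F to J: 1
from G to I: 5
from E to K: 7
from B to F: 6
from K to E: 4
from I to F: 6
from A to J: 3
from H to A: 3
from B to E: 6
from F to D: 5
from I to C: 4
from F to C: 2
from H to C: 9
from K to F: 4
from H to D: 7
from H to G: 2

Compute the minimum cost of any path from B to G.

Shortest distances from B:
B: 0
E: 6  (via B)
F: 6  (via B)
A: 7  (via B)
J: 7  (via F)
C: 8  (via F)
D: 11  (via F)
K: 13  (via E)
H: 14  (via C)
G: 16  (via H)
Shortest route: B–F–C–H–G = 16.

16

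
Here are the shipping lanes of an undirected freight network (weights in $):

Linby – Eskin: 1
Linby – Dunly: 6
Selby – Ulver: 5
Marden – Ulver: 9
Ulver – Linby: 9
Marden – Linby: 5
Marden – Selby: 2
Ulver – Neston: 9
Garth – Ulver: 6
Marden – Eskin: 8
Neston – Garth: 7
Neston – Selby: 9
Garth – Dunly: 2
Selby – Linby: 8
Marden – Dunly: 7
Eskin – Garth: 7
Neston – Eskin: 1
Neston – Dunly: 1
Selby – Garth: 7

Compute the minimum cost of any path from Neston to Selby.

Enumerating some paths:
Neston - Selby: 9 = 9
Neston - Eskin - Linby - Selby: 1+1+8 = 10
Cheapest is Neston - Selby at $9.

$9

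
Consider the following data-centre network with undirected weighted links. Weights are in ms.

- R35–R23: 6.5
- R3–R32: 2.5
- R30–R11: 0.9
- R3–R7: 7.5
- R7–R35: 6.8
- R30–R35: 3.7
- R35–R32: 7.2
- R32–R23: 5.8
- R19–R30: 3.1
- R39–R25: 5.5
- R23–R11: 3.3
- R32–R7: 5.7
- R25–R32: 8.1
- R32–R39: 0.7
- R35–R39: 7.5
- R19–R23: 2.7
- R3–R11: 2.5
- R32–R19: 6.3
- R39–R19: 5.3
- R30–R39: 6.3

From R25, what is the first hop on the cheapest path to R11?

Candidate routes:
R25 - R32 - R3 - R11: 8.1+2.5+2.5 = 13.1
R25 - R39 - R30 - R11: 5.5+6.3+0.9 = 12.7
R25 - R39 - R32 - R3 - R11: 5.5+0.7+2.5+2.5 = 11.2
The minimum is 11.2 ms via R25 - R39 - R32 - R3 - R11.
So from R25 the first move is to R39.

R39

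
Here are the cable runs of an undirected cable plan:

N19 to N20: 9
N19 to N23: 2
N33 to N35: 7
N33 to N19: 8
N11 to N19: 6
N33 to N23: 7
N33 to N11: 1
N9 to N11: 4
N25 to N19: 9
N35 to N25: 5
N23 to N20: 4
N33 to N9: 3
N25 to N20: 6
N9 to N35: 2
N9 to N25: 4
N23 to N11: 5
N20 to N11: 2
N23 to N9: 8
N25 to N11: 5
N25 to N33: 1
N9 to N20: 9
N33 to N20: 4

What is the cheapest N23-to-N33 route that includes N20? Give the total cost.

Shortest N23→N20: N23 → N20 = 4
Shortest N20→N33: N20 → N11 → N33 = 3
Total via N20: 4 + 3 = 7.

7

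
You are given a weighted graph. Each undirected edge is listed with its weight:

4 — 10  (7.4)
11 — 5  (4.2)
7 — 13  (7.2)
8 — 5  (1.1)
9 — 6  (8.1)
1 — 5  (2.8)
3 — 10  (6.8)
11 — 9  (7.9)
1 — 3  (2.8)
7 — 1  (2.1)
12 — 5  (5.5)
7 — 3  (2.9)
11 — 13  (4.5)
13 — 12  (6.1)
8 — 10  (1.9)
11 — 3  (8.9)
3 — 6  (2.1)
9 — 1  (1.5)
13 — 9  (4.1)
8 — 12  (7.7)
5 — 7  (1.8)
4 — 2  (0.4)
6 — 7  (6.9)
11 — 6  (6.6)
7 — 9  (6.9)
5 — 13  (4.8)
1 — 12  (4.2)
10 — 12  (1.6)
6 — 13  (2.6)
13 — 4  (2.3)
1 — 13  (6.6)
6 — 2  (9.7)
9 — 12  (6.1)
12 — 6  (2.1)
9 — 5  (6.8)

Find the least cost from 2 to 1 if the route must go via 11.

Shortest 2→11: 2 → 4 → 13 → 11 = 7.2
Best 11 to 1: 11 → 5 → 1 costing 7
Total via 11: 7.2 + 7 = 14.2.

14.2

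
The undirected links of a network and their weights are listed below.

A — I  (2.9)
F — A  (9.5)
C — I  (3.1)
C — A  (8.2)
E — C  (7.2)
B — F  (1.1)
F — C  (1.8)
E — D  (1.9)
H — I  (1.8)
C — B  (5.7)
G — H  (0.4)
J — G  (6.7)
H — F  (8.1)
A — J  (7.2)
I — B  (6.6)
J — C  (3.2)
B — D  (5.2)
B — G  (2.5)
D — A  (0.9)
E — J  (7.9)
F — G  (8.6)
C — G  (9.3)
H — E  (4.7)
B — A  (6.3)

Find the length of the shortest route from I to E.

Settle nodes by increasing distance from I:
I: 0
H: 1.8  (via I)
G: 2.2  (via H)
A: 2.9  (via I)
C: 3.1  (via I)
D: 3.8  (via A)
B: 4.7  (via G)
F: 4.9  (via C)
E: 5.7  (via D)
Shortest route: I → A → D → E = 5.7.

5.7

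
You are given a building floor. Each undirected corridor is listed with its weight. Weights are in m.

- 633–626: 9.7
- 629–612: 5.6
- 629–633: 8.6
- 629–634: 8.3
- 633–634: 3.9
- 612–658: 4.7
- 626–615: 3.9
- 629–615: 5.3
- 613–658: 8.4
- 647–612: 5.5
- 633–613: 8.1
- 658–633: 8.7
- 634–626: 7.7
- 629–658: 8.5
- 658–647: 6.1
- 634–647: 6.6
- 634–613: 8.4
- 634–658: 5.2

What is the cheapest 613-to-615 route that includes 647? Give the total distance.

30.9 m

Best 613 to 647: 613 → 658 → 647 costing 14.5
Best 647 to 615: 647 → 612 → 629 → 615 costing 16.4
Total via 647: 14.5 + 16.4 = 30.9 m.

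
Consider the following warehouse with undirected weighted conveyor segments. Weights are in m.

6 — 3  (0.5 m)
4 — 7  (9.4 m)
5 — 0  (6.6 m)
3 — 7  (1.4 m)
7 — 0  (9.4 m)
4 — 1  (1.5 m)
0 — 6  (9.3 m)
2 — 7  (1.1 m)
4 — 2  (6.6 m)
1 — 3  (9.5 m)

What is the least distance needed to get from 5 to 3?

Settle nodes by increasing distance from 5:
5: 0
0: 6.6  (via 5)
6: 15.9  (via 0)
7: 16  (via 0)
3: 16.4  (via 6)
Shortest route: 5 → 0 → 6 → 3 = 16.4 m.

16.4 m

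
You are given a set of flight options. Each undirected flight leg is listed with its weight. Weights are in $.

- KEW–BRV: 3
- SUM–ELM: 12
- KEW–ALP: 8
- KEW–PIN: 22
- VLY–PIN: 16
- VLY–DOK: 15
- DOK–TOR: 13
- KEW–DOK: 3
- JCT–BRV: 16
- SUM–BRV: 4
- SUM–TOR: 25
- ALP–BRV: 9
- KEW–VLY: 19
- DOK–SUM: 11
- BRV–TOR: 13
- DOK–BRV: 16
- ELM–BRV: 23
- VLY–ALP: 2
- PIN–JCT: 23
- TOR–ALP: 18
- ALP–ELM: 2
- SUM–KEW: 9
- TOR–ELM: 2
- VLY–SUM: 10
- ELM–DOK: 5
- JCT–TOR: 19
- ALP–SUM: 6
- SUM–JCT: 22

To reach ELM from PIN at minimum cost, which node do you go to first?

Candidate routes:
PIN - KEW - DOK - ELM: 22+3+5 = 30
PIN - VLY - ALP - ELM: 16+2+2 = 20
PIN - KEW - ALP - ELM: 22+8+2 = 32
PIN - VLY - ALP - KEW - DOK - ELM: 16+2+8+3+5 = 34
The minimum is $20 via PIN - VLY - ALP - ELM.
So from PIN the first move is to VLY.

VLY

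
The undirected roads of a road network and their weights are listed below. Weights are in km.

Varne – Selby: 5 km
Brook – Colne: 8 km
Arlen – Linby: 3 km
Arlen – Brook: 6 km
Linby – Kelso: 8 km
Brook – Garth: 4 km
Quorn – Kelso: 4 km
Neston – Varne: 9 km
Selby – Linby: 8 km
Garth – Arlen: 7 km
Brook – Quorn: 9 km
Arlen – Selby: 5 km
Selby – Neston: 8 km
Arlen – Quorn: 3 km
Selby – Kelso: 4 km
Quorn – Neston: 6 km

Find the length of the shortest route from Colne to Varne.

Settle nodes by increasing distance from Colne:
Colne: 0
Brook: 8  (via Colne)
Garth: 12  (via Brook)
Arlen: 14  (via Brook)
Quorn: 17  (via Brook)
Linby: 17  (via Arlen)
Selby: 19  (via Arlen)
Kelso: 21  (via Quorn)
Neston: 23  (via Quorn)
Varne: 24  (via Selby)
Shortest route: Colne–Brook–Arlen–Selby–Varne = 24 km.

24 km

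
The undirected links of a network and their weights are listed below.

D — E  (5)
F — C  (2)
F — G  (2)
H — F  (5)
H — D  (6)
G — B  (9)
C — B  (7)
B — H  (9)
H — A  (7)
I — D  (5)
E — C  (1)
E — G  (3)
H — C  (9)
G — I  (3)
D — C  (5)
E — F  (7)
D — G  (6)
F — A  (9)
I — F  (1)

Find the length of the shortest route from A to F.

9

Compare a few routes:
A → H → F: 7+5 = 12
A → F: 9 = 9
Cheapest is A → F at 9.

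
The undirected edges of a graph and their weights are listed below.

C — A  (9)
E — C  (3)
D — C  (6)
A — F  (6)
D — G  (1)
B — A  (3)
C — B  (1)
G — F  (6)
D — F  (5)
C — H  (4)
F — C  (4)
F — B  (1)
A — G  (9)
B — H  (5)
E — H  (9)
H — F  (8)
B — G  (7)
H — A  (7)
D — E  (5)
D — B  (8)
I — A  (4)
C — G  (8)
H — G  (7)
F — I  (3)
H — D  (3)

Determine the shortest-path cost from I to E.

Shortest distances from I:
I: 0
F: 3  (via I)
A: 4  (via I)
B: 4  (via F)
C: 5  (via B)
D: 8  (via F)
E: 8  (via C)
Shortest route: I–F–B–C–E = 8.

8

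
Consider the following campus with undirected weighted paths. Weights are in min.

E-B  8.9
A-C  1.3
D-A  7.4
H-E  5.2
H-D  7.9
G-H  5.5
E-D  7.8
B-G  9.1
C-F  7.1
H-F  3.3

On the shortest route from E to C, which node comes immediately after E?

H

Enumerating some paths:
E–H–F–C: 5.2+3.3+7.1 = 15.6
E–H–D–A–C: 5.2+7.9+7.4+1.3 = 21.8
E–D–A–C: 7.8+7.4+1.3 = 16.5
E–D–H–F–C: 7.8+7.9+3.3+7.1 = 26.1
The minimum is 15.6 min via E–H–F–C.
So from E the first move is to H.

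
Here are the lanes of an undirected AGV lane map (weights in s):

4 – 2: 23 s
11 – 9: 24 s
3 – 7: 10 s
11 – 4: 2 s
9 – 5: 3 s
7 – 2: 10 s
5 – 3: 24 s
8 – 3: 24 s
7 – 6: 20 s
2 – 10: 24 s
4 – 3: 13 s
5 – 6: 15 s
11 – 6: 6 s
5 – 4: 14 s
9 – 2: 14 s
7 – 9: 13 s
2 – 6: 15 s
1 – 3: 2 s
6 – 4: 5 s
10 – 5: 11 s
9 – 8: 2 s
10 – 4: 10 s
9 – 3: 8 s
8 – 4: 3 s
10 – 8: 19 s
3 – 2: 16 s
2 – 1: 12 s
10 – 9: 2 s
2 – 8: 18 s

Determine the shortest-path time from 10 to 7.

15 s

Compare a few routes:
10–5–9–7: 11+3+13 = 27
10–9–7: 2+13 = 15
10–9–3–7: 2+8+10 = 20
10–9–2–7: 2+14+10 = 26
Cheapest is 10–9–7 at 15 s.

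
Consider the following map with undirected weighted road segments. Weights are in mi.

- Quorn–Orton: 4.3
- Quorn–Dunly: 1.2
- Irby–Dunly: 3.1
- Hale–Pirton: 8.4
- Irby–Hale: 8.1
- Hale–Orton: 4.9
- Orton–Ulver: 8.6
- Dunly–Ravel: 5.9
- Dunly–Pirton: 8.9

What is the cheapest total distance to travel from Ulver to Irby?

Candidate routes:
Ulver → Orton → Quorn → Dunly → Pirton → Hale → Irby: 8.6+4.3+1.2+8.9+8.4+8.1 = 39.5
Ulver → Orton → Hale → Pirton → Dunly → Irby: 8.6+4.9+8.4+8.9+3.1 = 33.9
Ulver → Orton → Quorn → Dunly → Irby: 8.6+4.3+1.2+3.1 = 17.2
Ulver → Orton → Hale → Irby: 8.6+4.9+8.1 = 21.6
Cheapest is Ulver → Orton → Quorn → Dunly → Irby at 17.2 mi.

17.2 mi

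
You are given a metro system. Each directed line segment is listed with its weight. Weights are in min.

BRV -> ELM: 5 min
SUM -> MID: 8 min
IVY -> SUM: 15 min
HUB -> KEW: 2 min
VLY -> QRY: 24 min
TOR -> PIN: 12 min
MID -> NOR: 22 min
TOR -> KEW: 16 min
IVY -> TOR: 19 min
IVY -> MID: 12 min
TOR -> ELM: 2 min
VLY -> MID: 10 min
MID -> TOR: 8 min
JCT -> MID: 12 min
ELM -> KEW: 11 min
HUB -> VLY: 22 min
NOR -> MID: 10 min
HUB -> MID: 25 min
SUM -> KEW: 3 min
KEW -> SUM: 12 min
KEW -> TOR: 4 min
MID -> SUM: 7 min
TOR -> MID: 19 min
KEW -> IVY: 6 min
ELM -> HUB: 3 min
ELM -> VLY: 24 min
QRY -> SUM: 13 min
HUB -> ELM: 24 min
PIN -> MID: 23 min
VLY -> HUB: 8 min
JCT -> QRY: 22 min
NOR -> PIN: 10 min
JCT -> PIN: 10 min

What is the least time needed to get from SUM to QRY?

57 min

Shortest distances from SUM:
SUM: 0
KEW: 3  (via SUM)
TOR: 7  (via KEW)
MID: 8  (via SUM)
ELM: 9  (via TOR)
IVY: 9  (via KEW)
HUB: 12  (via ELM)
PIN: 19  (via TOR)
NOR: 30  (via MID)
VLY: 33  (via ELM)
QRY: 57  (via VLY)
Shortest route: SUM–KEW–TOR–ELM–VLY–QRY = 57 min.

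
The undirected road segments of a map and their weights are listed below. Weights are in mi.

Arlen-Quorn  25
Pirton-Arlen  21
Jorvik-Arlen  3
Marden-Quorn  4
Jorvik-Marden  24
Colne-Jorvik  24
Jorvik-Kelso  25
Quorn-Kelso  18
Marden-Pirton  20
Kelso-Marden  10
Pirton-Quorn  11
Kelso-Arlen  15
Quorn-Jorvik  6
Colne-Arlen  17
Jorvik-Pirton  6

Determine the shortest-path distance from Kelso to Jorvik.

18 mi

Compare a few routes:
Kelso–Arlen–Jorvik: 15+3 = 18
Kelso–Quorn–Jorvik: 18+6 = 24
Kelso–Jorvik: 25 = 25
Kelso–Marden–Quorn–Jorvik: 10+4+6 = 20
Cheapest is Kelso–Arlen–Jorvik at 18 mi.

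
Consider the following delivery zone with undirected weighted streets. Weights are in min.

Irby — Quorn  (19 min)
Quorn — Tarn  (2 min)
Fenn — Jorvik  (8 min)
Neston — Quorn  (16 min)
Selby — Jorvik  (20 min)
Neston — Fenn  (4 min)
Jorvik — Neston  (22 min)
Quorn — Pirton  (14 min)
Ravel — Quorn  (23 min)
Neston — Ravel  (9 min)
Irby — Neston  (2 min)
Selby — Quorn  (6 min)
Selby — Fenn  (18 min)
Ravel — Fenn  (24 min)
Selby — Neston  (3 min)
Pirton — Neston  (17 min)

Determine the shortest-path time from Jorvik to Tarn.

Shortest distances from Jorvik:
Jorvik: 0
Fenn: 8  (via Jorvik)
Neston: 12  (via Fenn)
Irby: 14  (via Neston)
Selby: 15  (via Neston)
Ravel: 21  (via Neston)
Quorn: 21  (via Selby)
Tarn: 23  (via Quorn)
Shortest route: Jorvik → Fenn → Neston → Selby → Quorn → Tarn = 23 min.

23 min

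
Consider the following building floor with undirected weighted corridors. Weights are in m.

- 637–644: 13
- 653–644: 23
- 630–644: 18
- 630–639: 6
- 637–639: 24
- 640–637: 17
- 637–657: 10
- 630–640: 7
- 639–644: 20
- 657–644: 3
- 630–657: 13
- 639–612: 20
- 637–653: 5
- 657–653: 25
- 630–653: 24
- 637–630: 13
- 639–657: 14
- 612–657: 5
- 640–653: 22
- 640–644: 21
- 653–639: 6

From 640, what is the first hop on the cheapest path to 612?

Candidate routes:
640–637–657–612: 17+10+5 = 32
640–630–639–657–612: 7+6+14+5 = 32
640–630–657–612: 7+13+5 = 25
640–644–657–612: 21+3+5 = 29
The minimum is 25 m via 640–630–657–612.
So from 640 the first move is to 630.

630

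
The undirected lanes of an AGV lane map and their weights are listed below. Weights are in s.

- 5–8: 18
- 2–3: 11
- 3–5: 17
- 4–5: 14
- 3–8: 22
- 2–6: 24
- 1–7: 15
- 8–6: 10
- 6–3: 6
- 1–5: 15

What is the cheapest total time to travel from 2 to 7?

Enumerating some paths:
2 - 3 - 6 - 8 - 5 - 1 - 7: 11+6+10+18+15+15 = 75
2 - 3 - 5 - 1 - 7: 11+17+15+15 = 58
The minimum is 58 s via 2 - 3 - 5 - 1 - 7.

58 s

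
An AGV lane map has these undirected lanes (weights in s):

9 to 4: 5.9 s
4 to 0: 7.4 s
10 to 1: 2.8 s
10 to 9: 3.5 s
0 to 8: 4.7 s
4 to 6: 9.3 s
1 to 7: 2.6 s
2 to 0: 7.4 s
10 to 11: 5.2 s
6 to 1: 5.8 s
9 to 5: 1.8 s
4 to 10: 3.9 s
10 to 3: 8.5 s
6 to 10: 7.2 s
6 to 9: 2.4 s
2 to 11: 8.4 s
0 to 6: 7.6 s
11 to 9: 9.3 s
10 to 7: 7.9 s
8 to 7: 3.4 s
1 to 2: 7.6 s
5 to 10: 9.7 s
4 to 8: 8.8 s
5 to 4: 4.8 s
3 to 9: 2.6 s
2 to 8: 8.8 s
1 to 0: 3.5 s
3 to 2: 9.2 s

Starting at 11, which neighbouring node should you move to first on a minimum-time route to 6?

10

Enumerating some paths:
11 - 10 - 9 - 6: 5.2+3.5+2.4 = 11.1
11 - 9 - 6: 9.3+2.4 = 11.7
11 - 10 - 6: 5.2+7.2 = 12.4
11 - 10 - 1 - 6: 5.2+2.8+5.8 = 13.8
Cheapest is 11 - 10 - 9 - 6 at 11.1 s.
So from 11 the first move is to 10.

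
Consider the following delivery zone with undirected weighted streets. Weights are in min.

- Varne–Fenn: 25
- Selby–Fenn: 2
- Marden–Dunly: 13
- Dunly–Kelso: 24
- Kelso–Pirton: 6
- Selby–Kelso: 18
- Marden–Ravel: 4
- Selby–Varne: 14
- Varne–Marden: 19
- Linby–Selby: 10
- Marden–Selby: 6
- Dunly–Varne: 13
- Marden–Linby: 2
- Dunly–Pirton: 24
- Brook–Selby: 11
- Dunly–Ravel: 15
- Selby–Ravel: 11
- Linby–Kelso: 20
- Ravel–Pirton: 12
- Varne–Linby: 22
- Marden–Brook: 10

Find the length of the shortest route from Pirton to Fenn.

Enumerating some paths:
Pirton - Ravel - Marden - Selby - Fenn: 12+4+6+2 = 24
Pirton - Kelso - Selby - Fenn: 6+18+2 = 26
Pirton - Ravel - Selby - Fenn: 12+11+2 = 25
Pirton - Ravel - Marden - Linby - Selby - Fenn: 12+4+2+10+2 = 30
Cheapest is Pirton - Ravel - Marden - Selby - Fenn at 24 min.

24 min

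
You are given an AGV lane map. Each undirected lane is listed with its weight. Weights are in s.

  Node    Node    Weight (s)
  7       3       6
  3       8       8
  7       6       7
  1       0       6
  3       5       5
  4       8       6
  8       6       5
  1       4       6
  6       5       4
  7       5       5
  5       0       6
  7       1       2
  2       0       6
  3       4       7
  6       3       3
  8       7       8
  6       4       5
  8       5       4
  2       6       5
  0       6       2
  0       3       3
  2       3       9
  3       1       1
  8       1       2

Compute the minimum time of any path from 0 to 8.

Settle nodes by increasing distance from 0:
0: 0
6: 2  (via 0)
3: 3  (via 0)
1: 4  (via 3)
2: 6  (via 0)
5: 6  (via 0)
7: 6  (via 1)
8: 6  (via 1)
Shortest route: 0 → 3 → 1 → 8 = 6 s.

6 s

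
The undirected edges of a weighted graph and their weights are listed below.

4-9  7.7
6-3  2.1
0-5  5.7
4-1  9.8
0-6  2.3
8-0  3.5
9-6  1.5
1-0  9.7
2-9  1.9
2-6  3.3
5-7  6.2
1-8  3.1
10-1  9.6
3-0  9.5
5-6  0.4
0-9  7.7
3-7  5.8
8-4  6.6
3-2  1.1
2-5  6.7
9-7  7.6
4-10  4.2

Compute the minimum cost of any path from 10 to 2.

13.8

Compare a few routes:
10 → 4 → 8 → 0 → 6 → 3 → 2: 4.2+6.6+3.5+2.3+2.1+1.1 = 19.8
10 → 4 → 9 → 2: 4.2+7.7+1.9 = 13.8
10 → 4 → 9 → 6 → 3 → 2: 4.2+7.7+1.5+2.1+1.1 = 16.6
10 → 4 → 9 → 6 → 2: 4.2+7.7+1.5+3.3 = 16.7
Cheapest is 10 → 4 → 9 → 2 at 13.8.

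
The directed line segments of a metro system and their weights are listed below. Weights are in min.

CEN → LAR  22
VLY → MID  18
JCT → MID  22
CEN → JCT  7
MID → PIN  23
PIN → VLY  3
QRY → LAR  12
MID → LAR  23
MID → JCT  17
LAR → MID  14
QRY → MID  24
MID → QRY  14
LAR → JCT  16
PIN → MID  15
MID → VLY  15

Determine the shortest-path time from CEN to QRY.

Running Dijkstra from CEN:
CEN: 0
JCT: 7  (via CEN)
LAR: 22  (via CEN)
MID: 29  (via JCT)
QRY: 43  (via MID)
Shortest route: CEN–JCT–MID–QRY = 43 min.

43 min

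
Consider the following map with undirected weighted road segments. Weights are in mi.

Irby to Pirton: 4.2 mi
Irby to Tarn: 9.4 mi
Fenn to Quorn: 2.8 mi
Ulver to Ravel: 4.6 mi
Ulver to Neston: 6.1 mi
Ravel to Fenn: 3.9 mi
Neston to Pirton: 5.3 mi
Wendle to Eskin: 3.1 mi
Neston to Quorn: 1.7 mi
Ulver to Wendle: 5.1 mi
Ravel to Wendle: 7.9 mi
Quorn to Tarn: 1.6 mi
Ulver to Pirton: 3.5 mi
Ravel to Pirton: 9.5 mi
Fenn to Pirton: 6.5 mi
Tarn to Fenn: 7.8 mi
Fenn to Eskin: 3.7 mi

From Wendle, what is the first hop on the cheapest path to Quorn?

Compare a few routes:
Wendle → Ulver → Neston → Quorn: 5.1+6.1+1.7 = 12.9
Wendle → Eskin → Fenn → Quorn: 3.1+3.7+2.8 = 9.6
Wendle → Ravel → Fenn → Quorn: 7.9+3.9+2.8 = 14.6
Wendle → Ulver → Pirton → Neston → Quorn: 5.1+3.5+5.3+1.7 = 15.6
Cheapest is Wendle → Eskin → Fenn → Quorn at 9.6 mi.
So from Wendle the first move is to Eskin.

Eskin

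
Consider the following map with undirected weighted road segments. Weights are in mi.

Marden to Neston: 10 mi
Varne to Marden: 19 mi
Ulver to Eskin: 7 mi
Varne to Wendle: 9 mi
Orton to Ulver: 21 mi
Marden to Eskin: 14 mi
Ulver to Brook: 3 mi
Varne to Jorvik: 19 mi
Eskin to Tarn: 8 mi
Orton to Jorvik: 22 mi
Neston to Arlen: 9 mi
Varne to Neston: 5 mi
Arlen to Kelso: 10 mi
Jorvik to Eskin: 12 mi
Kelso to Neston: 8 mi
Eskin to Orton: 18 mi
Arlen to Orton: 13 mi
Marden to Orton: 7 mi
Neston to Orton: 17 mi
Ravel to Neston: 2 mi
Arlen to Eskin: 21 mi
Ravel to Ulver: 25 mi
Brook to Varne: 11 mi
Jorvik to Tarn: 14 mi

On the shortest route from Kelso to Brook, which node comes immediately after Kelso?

Neston

Candidate routes:
Kelso → Neston → Varne → Brook: 8+5+11 = 24
Kelso → Arlen → Neston → Varne → Brook: 10+9+5+11 = 35
Kelso → Neston → Ravel → Ulver → Brook: 8+2+25+3 = 38
Kelso → Arlen → Eskin → Ulver → Brook: 10+21+7+3 = 41
The minimum is 24 mi via Kelso → Neston → Varne → Brook.
So from Kelso the first move is to Neston.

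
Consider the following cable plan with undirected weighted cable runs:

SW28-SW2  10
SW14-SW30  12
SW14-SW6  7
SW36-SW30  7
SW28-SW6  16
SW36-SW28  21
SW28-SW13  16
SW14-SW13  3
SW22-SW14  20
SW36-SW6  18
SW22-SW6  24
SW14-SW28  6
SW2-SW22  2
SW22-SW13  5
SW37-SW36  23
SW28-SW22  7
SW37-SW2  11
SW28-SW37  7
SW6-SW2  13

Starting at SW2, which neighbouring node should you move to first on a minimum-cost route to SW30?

SW22

Enumerating some paths:
SW2–SW22–SW13–SW14–SW30: 2+5+3+12 = 22
SW2–SW22–SW28–SW14–SW30: 2+7+6+12 = 27
SW2–SW28–SW14–SW30: 10+6+12 = 28
The minimum is 22 via SW2–SW22–SW13–SW14–SW30.
So from SW2 the first move is to SW22.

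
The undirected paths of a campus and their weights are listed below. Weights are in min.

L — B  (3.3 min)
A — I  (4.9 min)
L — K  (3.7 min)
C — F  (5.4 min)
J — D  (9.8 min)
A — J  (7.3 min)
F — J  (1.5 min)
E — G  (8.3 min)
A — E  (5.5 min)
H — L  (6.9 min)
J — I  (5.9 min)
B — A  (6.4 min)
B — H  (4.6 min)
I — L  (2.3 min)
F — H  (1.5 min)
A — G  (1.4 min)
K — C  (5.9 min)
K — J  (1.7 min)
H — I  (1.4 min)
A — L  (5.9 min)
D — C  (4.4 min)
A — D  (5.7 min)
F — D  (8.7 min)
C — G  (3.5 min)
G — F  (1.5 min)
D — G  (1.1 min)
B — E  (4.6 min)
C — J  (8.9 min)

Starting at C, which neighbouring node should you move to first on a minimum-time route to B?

G

Candidate routes:
C → G → A → B: 3.5+1.4+6.4 = 11.3
C → G → F → H → B: 3.5+1.5+1.5+4.6 = 11.1
The minimum is 11.1 min via C → G → F → H → B.
So from C the first move is to G.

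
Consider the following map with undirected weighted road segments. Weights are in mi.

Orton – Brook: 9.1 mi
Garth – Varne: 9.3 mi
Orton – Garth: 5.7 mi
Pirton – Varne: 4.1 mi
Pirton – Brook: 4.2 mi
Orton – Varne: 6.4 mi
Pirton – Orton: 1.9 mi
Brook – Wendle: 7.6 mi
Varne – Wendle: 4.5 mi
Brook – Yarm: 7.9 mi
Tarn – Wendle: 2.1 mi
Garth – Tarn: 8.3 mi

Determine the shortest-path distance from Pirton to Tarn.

10.7 mi

Settle nodes by increasing distance from Pirton:
Pirton: 0
Orton: 1.9  (via Pirton)
Varne: 4.1  (via Pirton)
Brook: 4.2  (via Pirton)
Garth: 7.6  (via Orton)
Wendle: 8.6  (via Varne)
Tarn: 10.7  (via Wendle)
Shortest route: Pirton–Varne–Wendle–Tarn = 10.7 mi.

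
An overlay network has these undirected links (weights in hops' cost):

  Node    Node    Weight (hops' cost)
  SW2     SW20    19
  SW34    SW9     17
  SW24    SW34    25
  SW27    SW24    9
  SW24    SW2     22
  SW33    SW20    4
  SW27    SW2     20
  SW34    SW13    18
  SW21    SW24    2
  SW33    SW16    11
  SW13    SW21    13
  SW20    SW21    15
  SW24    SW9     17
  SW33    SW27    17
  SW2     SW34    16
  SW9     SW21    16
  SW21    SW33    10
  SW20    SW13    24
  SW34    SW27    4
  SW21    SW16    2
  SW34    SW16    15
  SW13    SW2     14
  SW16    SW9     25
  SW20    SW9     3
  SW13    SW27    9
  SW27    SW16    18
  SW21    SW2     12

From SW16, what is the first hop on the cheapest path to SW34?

Enumerating some paths:
SW16 → SW27 → SW34: 18+4 = 22
SW16 → SW34: 15 = 15
SW16 → SW21 → SW13 → SW27 → SW34: 2+13+9+4 = 28
SW16 → SW21 → SW24 → SW27 → SW34: 2+2+9+4 = 17
Cheapest is SW16 → SW34 at 15 hops' cost.
So from SW16 the first move is to SW34.

SW34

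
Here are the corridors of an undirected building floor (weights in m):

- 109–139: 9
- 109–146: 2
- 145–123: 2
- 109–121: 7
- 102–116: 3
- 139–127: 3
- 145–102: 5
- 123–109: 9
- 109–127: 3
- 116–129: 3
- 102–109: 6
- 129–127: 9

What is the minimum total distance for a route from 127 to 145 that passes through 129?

Shortest 127→129: 127 → 129 = 9
Best 129 to 145: 129 → 116 → 102 → 145 costing 11
Total via 129: 9 + 11 = 20 m.

20 m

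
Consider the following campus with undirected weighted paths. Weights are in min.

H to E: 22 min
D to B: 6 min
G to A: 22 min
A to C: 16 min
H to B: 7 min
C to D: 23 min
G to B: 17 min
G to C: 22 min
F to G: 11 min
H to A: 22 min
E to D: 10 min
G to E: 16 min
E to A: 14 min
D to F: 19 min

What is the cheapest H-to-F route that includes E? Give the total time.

49 min

Shortest H→E: H–E = 22
Shortest E→F: E–G–F = 27
Total via E: 22 + 27 = 49 min.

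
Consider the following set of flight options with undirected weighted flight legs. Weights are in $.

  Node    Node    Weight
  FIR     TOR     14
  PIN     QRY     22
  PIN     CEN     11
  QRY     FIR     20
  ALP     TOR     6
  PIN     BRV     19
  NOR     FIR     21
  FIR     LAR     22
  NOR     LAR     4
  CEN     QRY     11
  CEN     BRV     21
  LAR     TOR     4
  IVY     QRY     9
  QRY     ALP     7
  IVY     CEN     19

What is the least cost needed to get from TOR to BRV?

Running Dijkstra from TOR:
TOR: 0
LAR: 4  (via TOR)
ALP: 6  (via TOR)
NOR: 8  (via LAR)
QRY: 13  (via ALP)
FIR: 14  (via TOR)
IVY: 22  (via QRY)
CEN: 24  (via QRY)
PIN: 35  (via QRY)
BRV: 45  (via CEN)
Shortest route: TOR–ALP–QRY–CEN–BRV = $45.

$45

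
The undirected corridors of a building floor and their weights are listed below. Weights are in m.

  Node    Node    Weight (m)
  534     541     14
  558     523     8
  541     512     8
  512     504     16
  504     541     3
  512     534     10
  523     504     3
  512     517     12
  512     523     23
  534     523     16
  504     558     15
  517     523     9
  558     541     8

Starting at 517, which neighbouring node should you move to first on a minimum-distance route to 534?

512

Enumerating some paths:
517 → 523 → 534: 9+16 = 25
517 → 512 → 534: 12+10 = 22
The minimum is 22 m via 517 → 512 → 534.
So from 517 the first move is to 512.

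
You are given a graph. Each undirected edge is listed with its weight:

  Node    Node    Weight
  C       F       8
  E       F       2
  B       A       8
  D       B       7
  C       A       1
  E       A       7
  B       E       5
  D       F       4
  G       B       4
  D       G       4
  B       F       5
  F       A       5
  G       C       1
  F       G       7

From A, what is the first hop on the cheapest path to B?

Candidate routes:
A → C → G → B: 1+1+4 = 6
A → F → E → B: 5+2+5 = 12
A → F → B: 5+5 = 10
A → B: 8 = 8
The minimum is 6 via A → C → G → B.
So from A the first move is to C.

C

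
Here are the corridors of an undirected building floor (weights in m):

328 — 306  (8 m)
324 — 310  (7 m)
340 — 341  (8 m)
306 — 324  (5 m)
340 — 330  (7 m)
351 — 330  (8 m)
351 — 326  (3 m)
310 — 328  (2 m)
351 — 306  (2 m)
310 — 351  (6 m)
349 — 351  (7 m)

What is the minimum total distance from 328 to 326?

11 m

Settle nodes by increasing distance from 328:
328: 0
310: 2  (via 328)
306: 8  (via 328)
351: 8  (via 310)
324: 9  (via 310)
326: 11  (via 351)
Shortest route: 328 → 310 → 351 → 326 = 11 m.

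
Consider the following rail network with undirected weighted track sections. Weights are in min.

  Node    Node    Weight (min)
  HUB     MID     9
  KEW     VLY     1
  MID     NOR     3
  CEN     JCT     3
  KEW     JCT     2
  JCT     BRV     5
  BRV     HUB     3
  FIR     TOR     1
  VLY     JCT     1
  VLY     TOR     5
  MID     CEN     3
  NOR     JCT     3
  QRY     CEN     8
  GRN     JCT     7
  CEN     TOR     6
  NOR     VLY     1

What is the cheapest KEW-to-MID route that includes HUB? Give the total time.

Shortest KEW→HUB: KEW–JCT–BRV–HUB = 10
Shortest HUB→MID: HUB–MID = 9
Total via HUB: 10 + 9 = 19 min.

19 min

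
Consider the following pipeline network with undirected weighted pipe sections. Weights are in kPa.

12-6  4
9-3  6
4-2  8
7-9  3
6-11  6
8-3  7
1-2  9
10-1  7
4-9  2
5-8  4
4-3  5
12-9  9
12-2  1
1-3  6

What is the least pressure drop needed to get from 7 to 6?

Running Dijkstra from 7:
7: 0
9: 3  (via 7)
4: 5  (via 9)
3: 9  (via 9)
12: 12  (via 9)
2: 13  (via 4)
1: 15  (via 3)
6: 16  (via 12)
Shortest route: 7–9–12–6 = 16 kPa.

16 kPa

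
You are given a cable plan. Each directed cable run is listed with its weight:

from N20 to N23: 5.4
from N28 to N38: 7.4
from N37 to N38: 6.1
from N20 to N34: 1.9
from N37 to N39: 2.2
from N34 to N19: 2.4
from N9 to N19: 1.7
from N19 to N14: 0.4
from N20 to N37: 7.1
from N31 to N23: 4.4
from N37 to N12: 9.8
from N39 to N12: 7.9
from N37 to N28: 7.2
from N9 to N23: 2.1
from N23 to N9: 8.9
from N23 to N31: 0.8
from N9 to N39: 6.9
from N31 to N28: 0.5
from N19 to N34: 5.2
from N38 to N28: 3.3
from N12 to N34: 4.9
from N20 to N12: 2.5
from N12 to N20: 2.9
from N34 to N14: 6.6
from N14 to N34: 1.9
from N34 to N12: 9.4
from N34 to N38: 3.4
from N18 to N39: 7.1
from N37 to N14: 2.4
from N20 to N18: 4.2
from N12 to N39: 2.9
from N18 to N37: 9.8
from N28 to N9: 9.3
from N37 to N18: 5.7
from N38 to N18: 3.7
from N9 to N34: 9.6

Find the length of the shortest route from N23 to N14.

Settle nodes by increasing distance from N23:
N23: 0
N31: 0.8  (via N23)
N28: 1.3  (via N31)
N38: 8.7  (via N28)
N9: 8.9  (via N23)
N19: 10.6  (via N9)
N14: 11  (via N19)
Shortest route: N23 → N9 → N19 → N14 = 11.

11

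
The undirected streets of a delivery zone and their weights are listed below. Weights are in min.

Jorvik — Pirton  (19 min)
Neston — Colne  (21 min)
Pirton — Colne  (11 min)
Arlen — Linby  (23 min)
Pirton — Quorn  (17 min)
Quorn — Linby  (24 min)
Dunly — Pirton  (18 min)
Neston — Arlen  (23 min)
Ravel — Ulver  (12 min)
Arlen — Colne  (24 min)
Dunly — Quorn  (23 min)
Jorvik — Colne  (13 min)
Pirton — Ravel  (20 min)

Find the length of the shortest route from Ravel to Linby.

Settle nodes by increasing distance from Ravel:
Ravel: 0
Ulver: 12  (via Ravel)
Pirton: 20  (via Ravel)
Colne: 31  (via Pirton)
Quorn: 37  (via Pirton)
Dunly: 38  (via Pirton)
Jorvik: 39  (via Pirton)
Neston: 52  (via Colne)
Arlen: 55  (via Colne)
Linby: 61  (via Quorn)
Shortest route: Ravel → Pirton → Quorn → Linby = 61 min.

61 min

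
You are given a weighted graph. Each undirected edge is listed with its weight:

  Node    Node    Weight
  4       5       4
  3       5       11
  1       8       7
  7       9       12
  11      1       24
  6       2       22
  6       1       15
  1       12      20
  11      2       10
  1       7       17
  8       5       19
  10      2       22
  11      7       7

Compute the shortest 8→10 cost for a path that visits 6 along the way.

66

Best 8 to 6: 8–1–6 costing 22
Best 6 to 10: 6–2–10 costing 44
Total via 6: 22 + 44 = 66.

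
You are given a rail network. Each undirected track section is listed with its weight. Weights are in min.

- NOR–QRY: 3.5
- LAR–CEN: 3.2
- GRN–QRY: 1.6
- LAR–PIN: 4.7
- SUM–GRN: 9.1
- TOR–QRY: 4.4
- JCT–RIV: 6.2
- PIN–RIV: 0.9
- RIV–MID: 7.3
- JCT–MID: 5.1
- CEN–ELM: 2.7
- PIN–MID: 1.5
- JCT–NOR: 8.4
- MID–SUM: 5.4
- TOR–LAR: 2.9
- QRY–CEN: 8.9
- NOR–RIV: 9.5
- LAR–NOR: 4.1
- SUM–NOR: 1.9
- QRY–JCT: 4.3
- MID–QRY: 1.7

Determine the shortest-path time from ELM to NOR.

Candidate routes:
ELM → CEN → QRY → NOR: 2.7+8.9+3.5 = 15.1
ELM → CEN → LAR → NOR: 2.7+3.2+4.1 = 10
Cheapest is ELM → CEN → LAR → NOR at 10 min.

10 min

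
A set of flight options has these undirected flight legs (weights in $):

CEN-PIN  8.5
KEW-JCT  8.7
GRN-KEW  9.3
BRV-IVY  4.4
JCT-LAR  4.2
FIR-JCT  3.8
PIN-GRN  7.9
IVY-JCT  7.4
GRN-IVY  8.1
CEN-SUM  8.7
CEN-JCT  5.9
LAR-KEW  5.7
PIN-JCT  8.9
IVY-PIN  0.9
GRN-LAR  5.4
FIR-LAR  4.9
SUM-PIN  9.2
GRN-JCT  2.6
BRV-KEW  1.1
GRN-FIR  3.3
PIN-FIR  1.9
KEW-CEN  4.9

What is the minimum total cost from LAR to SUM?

Settle nodes by increasing distance from LAR:
LAR: 0
JCT: 4.2  (via LAR)
FIR: 4.9  (via LAR)
GRN: 5.4  (via LAR)
KEW: 5.7  (via LAR)
BRV: 6.8  (via KEW)
PIN: 6.8  (via FIR)
IVY: 7.7  (via PIN)
CEN: 10.1  (via JCT)
SUM: 16  (via PIN)
Shortest route: LAR–FIR–PIN–SUM = $16.

$16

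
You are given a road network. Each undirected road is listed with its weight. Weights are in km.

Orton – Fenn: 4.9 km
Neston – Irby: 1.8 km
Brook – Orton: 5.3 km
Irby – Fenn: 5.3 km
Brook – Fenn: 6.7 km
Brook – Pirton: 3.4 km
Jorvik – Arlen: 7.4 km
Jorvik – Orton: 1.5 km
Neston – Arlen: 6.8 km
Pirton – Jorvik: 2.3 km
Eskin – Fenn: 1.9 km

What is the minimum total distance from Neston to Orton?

12 km

Enumerating some paths:
Neston - Arlen - Jorvik - Orton: 6.8+7.4+1.5 = 15.7
Neston - Irby - Fenn - Orton: 1.8+5.3+4.9 = 12
The minimum is 12 km via Neston - Irby - Fenn - Orton.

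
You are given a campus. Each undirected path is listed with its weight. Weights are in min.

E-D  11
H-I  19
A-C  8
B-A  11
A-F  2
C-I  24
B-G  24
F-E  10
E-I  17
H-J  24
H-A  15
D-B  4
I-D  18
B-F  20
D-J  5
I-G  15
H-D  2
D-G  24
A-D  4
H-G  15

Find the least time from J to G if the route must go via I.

Shortest J→I: J–D–I = 23
Best I to G: I–G costing 15
Total via I: 23 + 15 = 38 min.

38 min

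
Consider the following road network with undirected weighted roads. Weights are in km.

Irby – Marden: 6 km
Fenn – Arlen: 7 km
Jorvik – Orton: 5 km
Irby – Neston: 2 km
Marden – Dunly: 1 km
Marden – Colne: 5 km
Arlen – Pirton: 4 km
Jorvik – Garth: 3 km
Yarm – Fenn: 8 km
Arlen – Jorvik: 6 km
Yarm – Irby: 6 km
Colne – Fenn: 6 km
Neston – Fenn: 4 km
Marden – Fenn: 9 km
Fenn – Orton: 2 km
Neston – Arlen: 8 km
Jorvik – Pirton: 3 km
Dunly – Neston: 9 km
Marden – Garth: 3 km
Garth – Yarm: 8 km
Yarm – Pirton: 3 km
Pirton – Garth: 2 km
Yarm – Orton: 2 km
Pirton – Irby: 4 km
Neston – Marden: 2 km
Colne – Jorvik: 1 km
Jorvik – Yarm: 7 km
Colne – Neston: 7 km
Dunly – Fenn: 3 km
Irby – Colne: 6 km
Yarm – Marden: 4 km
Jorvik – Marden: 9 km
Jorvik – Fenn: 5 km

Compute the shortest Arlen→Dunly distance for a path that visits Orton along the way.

14 km

Shortest Arlen→Orton: Arlen → Pirton → Yarm → Orton = 9
Shortest Orton→Dunly: Orton → Fenn → Dunly = 5
Total via Orton: 9 + 5 = 14 km.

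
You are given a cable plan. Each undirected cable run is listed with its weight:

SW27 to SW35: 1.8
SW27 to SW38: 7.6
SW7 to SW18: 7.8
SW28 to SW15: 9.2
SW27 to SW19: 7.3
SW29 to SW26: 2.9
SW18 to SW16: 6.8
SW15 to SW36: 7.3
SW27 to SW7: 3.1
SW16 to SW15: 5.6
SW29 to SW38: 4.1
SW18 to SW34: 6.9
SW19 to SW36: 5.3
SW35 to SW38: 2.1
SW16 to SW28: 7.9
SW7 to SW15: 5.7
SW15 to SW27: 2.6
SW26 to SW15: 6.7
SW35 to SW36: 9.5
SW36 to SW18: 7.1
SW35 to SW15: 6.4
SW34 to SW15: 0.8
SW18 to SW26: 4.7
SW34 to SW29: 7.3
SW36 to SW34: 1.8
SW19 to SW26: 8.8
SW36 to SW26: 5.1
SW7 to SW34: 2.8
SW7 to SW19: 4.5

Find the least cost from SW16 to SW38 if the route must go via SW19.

Shortest SW16→SW19: SW16 → SW15 → SW34 → SW36 → SW19 = 13.5
Best SW19 to SW38: SW19 → SW27 → SW35 → SW38 costing 11.2
Total via SW19: 13.5 + 11.2 = 24.7.

24.7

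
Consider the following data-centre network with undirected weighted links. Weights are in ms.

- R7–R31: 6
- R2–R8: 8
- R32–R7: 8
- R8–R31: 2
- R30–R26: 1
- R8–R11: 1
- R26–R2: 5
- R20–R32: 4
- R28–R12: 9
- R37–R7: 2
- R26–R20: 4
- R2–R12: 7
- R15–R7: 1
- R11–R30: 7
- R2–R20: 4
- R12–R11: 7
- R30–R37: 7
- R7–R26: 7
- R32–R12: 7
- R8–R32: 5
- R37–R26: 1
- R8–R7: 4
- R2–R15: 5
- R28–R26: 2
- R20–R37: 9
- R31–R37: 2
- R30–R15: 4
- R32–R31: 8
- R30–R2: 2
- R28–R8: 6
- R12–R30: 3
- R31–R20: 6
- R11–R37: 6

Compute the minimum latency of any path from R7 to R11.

Candidate routes:
R7 - R37 - R11: 2+6 = 8
R7 - R37 - R31 - R8 - R11: 2+2+2+1 = 7
R7 - R8 - R11: 4+1 = 5
The minimum is 5 ms via R7 - R8 - R11.

5 ms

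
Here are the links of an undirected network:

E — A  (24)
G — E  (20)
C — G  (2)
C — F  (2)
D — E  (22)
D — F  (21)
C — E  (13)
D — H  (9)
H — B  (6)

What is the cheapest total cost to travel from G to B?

40

Running Dijkstra from G:
G: 0
C: 2  (via G)
F: 4  (via C)
E: 15  (via C)
D: 25  (via F)
H: 34  (via D)
A: 39  (via E)
B: 40  (via H)
Shortest route: G–C–F–D–H–B = 40.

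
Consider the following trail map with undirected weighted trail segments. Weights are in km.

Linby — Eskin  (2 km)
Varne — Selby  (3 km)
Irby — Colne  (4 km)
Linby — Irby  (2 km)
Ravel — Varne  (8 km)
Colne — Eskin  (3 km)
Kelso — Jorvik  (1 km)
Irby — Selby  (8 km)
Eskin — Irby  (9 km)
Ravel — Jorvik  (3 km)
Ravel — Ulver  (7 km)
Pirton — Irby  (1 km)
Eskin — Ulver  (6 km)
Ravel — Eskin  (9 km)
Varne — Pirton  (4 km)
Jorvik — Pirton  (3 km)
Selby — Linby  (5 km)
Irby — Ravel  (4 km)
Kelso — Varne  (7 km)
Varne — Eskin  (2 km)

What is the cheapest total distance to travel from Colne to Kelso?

9 km

Settle nodes by increasing distance from Colne:
Colne: 0
Eskin: 3  (via Colne)
Irby: 4  (via Colne)
Pirton: 5  (via Irby)
Varne: 5  (via Eskin)
Linby: 5  (via Eskin)
Ravel: 8  (via Irby)
Jorvik: 8  (via Pirton)
Selby: 8  (via Varne)
Kelso: 9  (via Jorvik)
Shortest route: Colne → Irby → Pirton → Jorvik → Kelso = 9 km.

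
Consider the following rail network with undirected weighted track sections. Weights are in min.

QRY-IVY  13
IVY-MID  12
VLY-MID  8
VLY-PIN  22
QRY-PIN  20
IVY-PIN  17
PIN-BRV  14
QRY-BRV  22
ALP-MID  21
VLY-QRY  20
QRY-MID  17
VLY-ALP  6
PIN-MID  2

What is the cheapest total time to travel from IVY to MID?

12 min

Shortest distances from IVY:
IVY: 0
MID: 12  (via IVY)
Shortest route: IVY → MID = 12 min.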